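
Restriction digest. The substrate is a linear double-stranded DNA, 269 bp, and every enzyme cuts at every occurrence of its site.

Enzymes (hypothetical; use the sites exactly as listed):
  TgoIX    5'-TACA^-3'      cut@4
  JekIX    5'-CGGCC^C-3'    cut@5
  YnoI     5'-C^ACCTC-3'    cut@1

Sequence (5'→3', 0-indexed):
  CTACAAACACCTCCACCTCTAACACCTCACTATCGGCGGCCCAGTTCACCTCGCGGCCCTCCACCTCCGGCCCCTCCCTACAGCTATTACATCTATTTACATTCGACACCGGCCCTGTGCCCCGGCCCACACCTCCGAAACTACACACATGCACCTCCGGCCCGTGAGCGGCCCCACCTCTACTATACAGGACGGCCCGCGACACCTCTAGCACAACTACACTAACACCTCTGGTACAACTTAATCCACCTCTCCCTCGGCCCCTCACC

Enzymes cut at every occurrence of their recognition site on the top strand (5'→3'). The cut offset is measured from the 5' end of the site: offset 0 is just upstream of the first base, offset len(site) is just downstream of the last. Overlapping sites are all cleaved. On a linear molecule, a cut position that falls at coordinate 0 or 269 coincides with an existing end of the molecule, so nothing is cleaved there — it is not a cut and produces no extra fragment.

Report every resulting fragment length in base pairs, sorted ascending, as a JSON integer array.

[2,3,3,4,5,5,6,6,6,7,7,8,9,9,9,10,10,10,10,11,11,12,13,13,14,15,15,18,18]

Scan for sites:
  TgoIX (TACA, off=4): starts [1, 78, 87, 97, 141, 185, 217, 234] → cuts [5, 82, 91, 101, 145, 189, 221, 238]
  JekIX (CGGCCC, off=5): starts [36, 53, 67, 109, 122, 157, 168, 192, 257] → cuts [41, 58, 72, 114, 127, 162, 173, 197, 262]
  YnoI (CACCTC, off=1): starts [7, 13, 22, 46, 61, 129, 151, 174, 202, 225, 246] → cuts [8, 14, 23, 47, 62, 130, 152, 175, 203, 226, 247]

All cut coordinates (distinct, sorted): [5, 8, 14, 23, 41, 47, 58, 62, 72, 82, 91, 101, 114, 127, 130, 145, 152, 162, 173, 175, 189, 197, 203, 221, 226, 238, 247, 262]

Fragment lengths:
  [0,5): 5 bp
  [5,8): 3 bp
  [8,14): 6 bp
  [14,23): 9 bp
  [23,41): 18 bp
  [41,47): 6 bp
  [47,58): 11 bp
  [58,62): 4 bp
  [62,72): 10 bp
  [72,82): 10 bp
  [82,91): 9 bp
  [91,101): 10 bp
  [101,114): 13 bp
  [114,127): 13 bp
  [127,130): 3 bp
  [130,145): 15 bp
  [145,152): 7 bp
  [152,162): 10 bp
  [162,173): 11 bp
  [173,175): 2 bp
  [175,189): 14 bp
  [189,197): 8 bp
  [197,203): 6 bp
  [203,221): 18 bp
  [221,226): 5 bp
  [226,238): 12 bp
  [238,247): 9 bp
  [247,262): 15 bp
  [262,269): 7 bp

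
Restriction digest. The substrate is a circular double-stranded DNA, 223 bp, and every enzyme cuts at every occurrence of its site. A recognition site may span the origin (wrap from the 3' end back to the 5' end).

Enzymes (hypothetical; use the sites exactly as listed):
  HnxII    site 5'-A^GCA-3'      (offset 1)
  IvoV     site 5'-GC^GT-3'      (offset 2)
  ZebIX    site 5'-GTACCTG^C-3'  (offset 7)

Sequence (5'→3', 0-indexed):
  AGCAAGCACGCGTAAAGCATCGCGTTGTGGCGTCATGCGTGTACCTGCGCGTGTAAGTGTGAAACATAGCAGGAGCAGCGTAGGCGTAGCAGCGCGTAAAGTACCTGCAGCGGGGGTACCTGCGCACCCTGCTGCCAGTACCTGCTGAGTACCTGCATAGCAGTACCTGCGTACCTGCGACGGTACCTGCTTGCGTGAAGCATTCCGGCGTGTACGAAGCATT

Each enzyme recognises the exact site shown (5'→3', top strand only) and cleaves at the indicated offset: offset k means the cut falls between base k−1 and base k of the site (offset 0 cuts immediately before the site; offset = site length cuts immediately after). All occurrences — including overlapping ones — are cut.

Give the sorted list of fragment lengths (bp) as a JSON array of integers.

[1,3,3,4,4,5,5,5,5,6,6,6,6,7,7,7,7,8,9,9,10,10,11,12,12,15,18,22]

Per-enzyme occurrences:
  HnxII AGCA/1: at [0, 4, 15, 67, 73, 87, 158, 198, 217] ⇒ [1, 5, 16, 68, 74, 88, 159, 199, 218]
  IvoV GCGT/2: at [9, 21, 29, 36, 48, 77, 83, 93, 168, 192, 207] ⇒ [11, 23, 31, 38, 50, 79, 85, 95, 170, 194, 209]
  ZebIX GTACCTGC/7: at [40, 100, 115, 137, 148, 162, 170, 182] ⇒ [47, 107, 122, 144, 155, 169, 177, 189]

All cut coordinates (distinct, sorted): [1, 5, 11, 16, 23, 31, 38, 47, 50, 68, 74, 79, 85, 88, 95, 107, 122, 144, 155, 159, 169, 170, 177, 189, 194, 199, 209, 218]

Fragment lengths:
  1→5: 4 bp
  5→11: 6 bp
  11→16: 5 bp
  16→23: 7 bp
  23→31: 8 bp
  31→38: 7 bp
  38→47: 9 bp
  47→50: 3 bp
  50→68: 18 bp
  68→74: 6 bp
  74→79: 5 bp
  79→85: 6 bp
  85→88: 3 bp
  88→95: 7 bp
  95→107: 12 bp
  107→122: 15 bp
  122→144: 22 bp
  144→155: 11 bp
  155→159: 4 bp
  159→169: 10 bp
  169→170: 1 bp
  170→177: 7 bp
  177→189: 12 bp
  189→194: 5 bp
  194→199: 5 bp
  199→209: 10 bp
  209→218: 9 bp
  218→1 (wrap): 223-218+1 = 6 bp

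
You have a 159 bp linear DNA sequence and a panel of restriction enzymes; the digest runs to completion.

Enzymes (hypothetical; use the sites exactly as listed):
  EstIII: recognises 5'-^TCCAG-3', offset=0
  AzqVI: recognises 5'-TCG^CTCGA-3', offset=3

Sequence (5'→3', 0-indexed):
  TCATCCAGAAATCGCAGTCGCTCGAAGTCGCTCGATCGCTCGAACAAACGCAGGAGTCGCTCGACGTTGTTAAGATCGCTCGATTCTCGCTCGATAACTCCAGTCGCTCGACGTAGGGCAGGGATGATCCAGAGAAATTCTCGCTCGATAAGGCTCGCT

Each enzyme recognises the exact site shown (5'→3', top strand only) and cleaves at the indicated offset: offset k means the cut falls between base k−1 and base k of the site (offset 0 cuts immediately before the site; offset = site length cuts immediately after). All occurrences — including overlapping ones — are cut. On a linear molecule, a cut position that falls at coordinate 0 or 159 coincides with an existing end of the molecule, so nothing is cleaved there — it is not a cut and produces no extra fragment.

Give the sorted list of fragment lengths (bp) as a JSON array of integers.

Per-enzyme occurrences:
  EstIII TCCAG/0: at [3, 98, 127] ⇒ [3, 98, 127]
  AzqVI TCGCTCGA/3: at [17, 27, 35, 56, 75, 86, 103, 140] ⇒ [20, 30, 38, 59, 78, 89, 106, 143]

All cut coordinates (distinct, sorted): [3, 20, 30, 38, 59, 78, 89, 98, 106, 127, 143]

Fragment lengths:
  [0,3): 3 bp
  [3,20): 17 bp
  [20,30): 10 bp
  [30,38): 8 bp
  [38,59): 21 bp
  [59,78): 19 bp
  [78,89): 11 bp
  [89,98): 9 bp
  [98,106): 8 bp
  [106,127): 21 bp
  [127,143): 16 bp
  [143,159): 16 bp

[3,8,8,9,10,11,16,16,17,19,21,21]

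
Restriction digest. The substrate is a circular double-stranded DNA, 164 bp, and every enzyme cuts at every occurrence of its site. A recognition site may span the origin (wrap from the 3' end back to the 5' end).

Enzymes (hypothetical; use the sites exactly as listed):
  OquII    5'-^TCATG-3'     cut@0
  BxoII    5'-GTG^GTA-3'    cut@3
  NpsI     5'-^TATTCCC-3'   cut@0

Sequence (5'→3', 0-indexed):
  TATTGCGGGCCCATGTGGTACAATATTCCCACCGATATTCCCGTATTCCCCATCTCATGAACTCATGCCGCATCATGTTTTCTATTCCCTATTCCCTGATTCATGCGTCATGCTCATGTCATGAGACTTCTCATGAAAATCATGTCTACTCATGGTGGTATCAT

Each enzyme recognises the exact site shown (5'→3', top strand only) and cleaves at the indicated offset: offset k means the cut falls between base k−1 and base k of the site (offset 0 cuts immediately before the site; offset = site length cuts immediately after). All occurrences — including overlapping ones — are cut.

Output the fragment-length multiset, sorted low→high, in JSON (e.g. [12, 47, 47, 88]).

[5,6,6,7,7,8,8,8,9,10,10,10,11,11,12,12,24]

Site scan:
  OquII (TCATG, off=0): starts [54, 62, 72, 100, 107, 113, 118, 130, 139, 149] → cuts [54, 62, 72, 100, 107, 113, 118, 130, 139, 149]
  BxoII (GTGGTA, off=3): starts [14, 154] → cuts [17, 157]
  NpsI (TATTCCC, off=0): starts [23, 35, 43, 82, 89] → cuts [23, 35, 43, 82, 89]

All cut coordinates (distinct, sorted): [17, 23, 35, 43, 54, 62, 72, 82, 89, 100, 107, 113, 118, 130, 139, 149, 157]

Fragment lengths:
  17→23: 6 bp
  23→35: 12 bp
  35→43: 8 bp
  43→54: 11 bp
  54→62: 8 bp
  62→72: 10 bp
  72→82: 10 bp
  82→89: 7 bp
  89→100: 11 bp
  100→107: 7 bp
  107→113: 6 bp
  113→118: 5 bp
  118→130: 12 bp
  130→139: 9 bp
  139→149: 10 bp
  149→157: 8 bp
  157→17 (wrap): 164-157+17 = 24 bp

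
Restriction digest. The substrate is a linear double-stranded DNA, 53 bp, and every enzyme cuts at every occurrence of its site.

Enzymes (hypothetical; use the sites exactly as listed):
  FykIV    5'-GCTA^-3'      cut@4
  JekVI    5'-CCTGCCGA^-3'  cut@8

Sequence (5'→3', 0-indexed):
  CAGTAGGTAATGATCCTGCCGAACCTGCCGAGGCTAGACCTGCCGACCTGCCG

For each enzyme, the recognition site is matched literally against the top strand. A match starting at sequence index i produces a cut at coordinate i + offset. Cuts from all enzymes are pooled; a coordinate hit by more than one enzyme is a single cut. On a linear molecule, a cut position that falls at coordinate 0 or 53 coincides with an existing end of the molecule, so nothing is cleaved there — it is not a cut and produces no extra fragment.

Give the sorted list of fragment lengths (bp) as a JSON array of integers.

[5,7,9,10,22]

Site scan:
  FykIV (GCTA, off=4): starts [32] → cuts [36]
  JekVI (CCTGCCGA, off=8): starts [14, 23, 38] → cuts [22, 31, 46]

All cut coordinates (distinct, sorted): [22, 31, 36, 46]

Fragment lengths:
  [0,22): 22 bp
  [22,31): 9 bp
  [31,36): 5 bp
  [36,46): 10 bp
  [46,53): 7 bp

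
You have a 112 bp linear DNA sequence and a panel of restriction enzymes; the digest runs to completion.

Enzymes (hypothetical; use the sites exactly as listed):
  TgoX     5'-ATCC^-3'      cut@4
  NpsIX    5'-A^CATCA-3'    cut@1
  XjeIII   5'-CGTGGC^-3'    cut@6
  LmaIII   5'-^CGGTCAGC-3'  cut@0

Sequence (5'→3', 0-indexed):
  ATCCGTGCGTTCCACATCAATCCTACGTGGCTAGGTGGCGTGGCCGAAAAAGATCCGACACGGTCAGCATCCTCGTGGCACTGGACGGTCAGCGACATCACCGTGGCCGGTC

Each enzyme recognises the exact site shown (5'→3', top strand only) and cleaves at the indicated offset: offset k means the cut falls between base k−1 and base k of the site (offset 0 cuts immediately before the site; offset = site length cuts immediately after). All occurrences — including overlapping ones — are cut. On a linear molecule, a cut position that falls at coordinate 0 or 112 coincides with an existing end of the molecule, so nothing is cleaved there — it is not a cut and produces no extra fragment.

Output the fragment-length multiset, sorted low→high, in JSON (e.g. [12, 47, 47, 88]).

Scan for sites:
  TgoX (ATCC, off=4): starts [0, 19, 52, 68] → cuts [4, 23, 56, 72]
  NpsIX (ACATCA, off=1): starts [13, 94] → cuts [14, 95]
  XjeIII (CGTGGC, off=6): starts [25, 38, 73, 101] → cuts [31, 44, 79, 107]
  LmaIII (CGGTCAGC, off=0): starts [60, 85] → cuts [60, 85]

All cut coordinates (distinct, sorted): [4, 14, 23, 31, 44, 56, 60, 72, 79, 85, 95, 107]

Fragment lengths:
  [0,4): 4 bp
  [4,14): 10 bp
  [14,23): 9 bp
  [23,31): 8 bp
  [31,44): 13 bp
  [44,56): 12 bp
  [56,60): 4 bp
  [60,72): 12 bp
  [72,79): 7 bp
  [79,85): 6 bp
  [85,95): 10 bp
  [95,107): 12 bp
  [107,112): 5 bp

[4,4,5,6,7,8,9,10,10,12,12,12,13]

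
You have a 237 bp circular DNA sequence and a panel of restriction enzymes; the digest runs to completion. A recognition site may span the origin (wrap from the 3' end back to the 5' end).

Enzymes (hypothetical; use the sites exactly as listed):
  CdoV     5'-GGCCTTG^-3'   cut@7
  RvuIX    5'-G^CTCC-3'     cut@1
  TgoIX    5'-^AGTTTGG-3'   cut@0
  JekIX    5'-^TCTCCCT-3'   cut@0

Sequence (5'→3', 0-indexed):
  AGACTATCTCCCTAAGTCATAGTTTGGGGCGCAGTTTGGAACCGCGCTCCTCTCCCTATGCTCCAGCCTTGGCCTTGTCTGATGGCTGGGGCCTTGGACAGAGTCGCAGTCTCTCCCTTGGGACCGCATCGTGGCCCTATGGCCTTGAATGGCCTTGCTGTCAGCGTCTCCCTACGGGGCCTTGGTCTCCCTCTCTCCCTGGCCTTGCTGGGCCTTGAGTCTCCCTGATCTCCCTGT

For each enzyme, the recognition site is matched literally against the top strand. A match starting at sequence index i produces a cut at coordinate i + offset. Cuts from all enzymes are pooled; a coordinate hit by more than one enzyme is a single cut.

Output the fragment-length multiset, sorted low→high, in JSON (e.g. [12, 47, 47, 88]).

[1,2,4,8,9,9,10,10,10,12,14,14,14,15,15,17,18,19,36]

Site scan:
  CdoV (GGCCTTG, off=7): starts [70, 89, 140, 150, 177, 200, 210] → cuts [77, 96, 147, 157, 184, 207, 217]
  RvuIX (GCTCC, off=1): starts [45, 59] → cuts [46, 60]
  TgoIX (AGTTTGG, off=0): starts [20, 32] → cuts [20, 32]
  JekIX (TCTCCCT, off=0): starts [6, 50, 111, 166, 185, 193, 219, 228] → cuts [6, 50, 111, 166, 185, 193, 219, 228]

All cut coordinates (distinct, sorted): [6, 20, 32, 46, 50, 60, 77, 96, 111, 147, 157, 166, 184, 185, 193, 207, 217, 219, 228]

Fragments:
  6→20: 14 bp
  20→32: 12 bp
  32→46: 14 bp
  46→50: 4 bp
  50→60: 10 bp
  60→77: 17 bp
  77→96: 19 bp
  96→111: 15 bp
  111→147: 36 bp
  147→157: 10 bp
  157→166: 9 bp
  166→184: 18 bp
  184→185: 1 bp
  185→193: 8 bp
  193→207: 14 bp
  207→217: 10 bp
  217→219: 2 bp
  219→228: 9 bp
  228→6 (wrap): 237-228+6 = 15 bp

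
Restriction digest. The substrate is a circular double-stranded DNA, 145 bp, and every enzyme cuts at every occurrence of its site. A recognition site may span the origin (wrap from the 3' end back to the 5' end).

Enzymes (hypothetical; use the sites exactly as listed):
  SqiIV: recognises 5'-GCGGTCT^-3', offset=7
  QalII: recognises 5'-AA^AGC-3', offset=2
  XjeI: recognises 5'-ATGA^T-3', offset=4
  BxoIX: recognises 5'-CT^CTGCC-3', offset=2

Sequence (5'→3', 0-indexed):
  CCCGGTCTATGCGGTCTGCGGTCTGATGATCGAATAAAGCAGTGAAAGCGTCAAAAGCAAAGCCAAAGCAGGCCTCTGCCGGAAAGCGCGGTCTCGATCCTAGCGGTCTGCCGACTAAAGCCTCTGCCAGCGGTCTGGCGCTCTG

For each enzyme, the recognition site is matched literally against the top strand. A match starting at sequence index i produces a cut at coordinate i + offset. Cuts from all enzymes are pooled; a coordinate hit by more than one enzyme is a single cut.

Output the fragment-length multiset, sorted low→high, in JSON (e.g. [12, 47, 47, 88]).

Site scan:
  SqiIV GCGGTCT/7: at [10, 17, 87, 102, 129] ⇒ [17, 24, 94, 109, 136]
  QalII AAAGC/2: at [35, 44, 53, 58, 64, 82, 116] ⇒ [37, 46, 55, 60, 66, 84, 118]
  XjeI ATGAT/4: at [25] ⇒ [29]
  BxoIX CTCTGCC/2: at [73, 121, 140] ⇒ [75, 123, 142]

All cut coordinates (distinct, sorted): [17, 24, 29, 37, 46, 55, 60, 66, 75, 84, 94, 109, 118, 123, 136, 142]

Fragments:
  17→24: 7 bp
  24→29: 5 bp
  29→37: 8 bp
  37→46: 9 bp
  46→55: 9 bp
  55→60: 5 bp
  60→66: 6 bp
  66→75: 9 bp
  75→84: 9 bp
  84→94: 10 bp
  94→109: 15 bp
  109→118: 9 bp
  118→123: 5 bp
  123→136: 13 bp
  136→142: 6 bp
  142→17 (wrap): 145-142+17 = 20 bp

[5,5,5,6,6,7,8,9,9,9,9,9,10,13,15,20]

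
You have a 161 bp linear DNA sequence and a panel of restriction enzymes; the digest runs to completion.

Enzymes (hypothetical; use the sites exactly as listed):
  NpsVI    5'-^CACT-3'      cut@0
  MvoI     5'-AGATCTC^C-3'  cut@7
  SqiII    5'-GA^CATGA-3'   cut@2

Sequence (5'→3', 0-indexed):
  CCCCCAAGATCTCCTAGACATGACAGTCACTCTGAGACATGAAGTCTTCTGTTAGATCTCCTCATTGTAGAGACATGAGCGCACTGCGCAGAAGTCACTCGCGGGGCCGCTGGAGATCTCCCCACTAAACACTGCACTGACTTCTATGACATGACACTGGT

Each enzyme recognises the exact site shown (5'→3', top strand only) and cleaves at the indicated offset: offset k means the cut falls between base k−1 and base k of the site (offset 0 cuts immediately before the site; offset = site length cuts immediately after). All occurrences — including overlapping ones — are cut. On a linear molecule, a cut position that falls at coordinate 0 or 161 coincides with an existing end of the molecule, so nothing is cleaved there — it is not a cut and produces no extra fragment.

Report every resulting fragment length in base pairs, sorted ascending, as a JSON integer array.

[2,5,5,5,7,7,8,9,10,13,13,14,15,23,25]

Scan for sites:
  NpsVI CACT/0: at [27, 81, 95, 122, 129, 134, 154] ⇒ [27, 81, 95, 122, 129, 134, 154]
  MvoI AGATCTCC/7: at [6, 53, 113] ⇒ [13, 60, 120]
  SqiII GACATGA/2: at [16, 35, 71, 147] ⇒ [18, 37, 73, 149]

Pooled cuts: [13, 18, 27, 37, 60, 73, 81, 95, 120, 122, 129, 134, 149, 154]

Fragment lengths:
  [0,13): 13 bp
  [13,18): 5 bp
  [18,27): 9 bp
  [27,37): 10 bp
  [37,60): 23 bp
  [60,73): 13 bp
  [73,81): 8 bp
  [81,95): 14 bp
  [95,120): 25 bp
  [120,122): 2 bp
  [122,129): 7 bp
  [129,134): 5 bp
  [134,149): 15 bp
  [149,154): 5 bp
  [154,161): 7 bp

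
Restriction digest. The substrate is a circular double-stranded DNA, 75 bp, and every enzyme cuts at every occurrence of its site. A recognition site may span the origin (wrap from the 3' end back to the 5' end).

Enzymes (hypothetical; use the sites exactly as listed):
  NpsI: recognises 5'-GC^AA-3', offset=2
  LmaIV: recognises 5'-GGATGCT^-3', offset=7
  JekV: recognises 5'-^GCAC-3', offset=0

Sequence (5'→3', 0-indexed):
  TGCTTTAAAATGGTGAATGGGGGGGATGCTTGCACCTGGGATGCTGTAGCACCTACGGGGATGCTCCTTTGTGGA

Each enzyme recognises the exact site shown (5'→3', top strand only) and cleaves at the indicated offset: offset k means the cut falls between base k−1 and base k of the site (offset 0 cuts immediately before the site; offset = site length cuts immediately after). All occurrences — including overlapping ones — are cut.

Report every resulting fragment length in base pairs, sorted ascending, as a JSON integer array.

Scan for sites:
  NpsI (GCAA, off=2): no sites
  LmaIV (GGATGCT, off=7): starts [23, 38, 58, 72] → cuts [4, 30, 45, 65]
  JekV (GCAC, off=0): starts [31, 48] → cuts [31, 48]

All cut coordinates (distinct, sorted): [4, 30, 31, 45, 48, 65]

Fragments:
  4→30: 26 bp
  30→31: 1 bp
  31→45: 14 bp
  45→48: 3 bp
  48→65: 17 bp
  65→4 (wrap): 75-65+4 = 14 bp

[1,3,14,14,17,26]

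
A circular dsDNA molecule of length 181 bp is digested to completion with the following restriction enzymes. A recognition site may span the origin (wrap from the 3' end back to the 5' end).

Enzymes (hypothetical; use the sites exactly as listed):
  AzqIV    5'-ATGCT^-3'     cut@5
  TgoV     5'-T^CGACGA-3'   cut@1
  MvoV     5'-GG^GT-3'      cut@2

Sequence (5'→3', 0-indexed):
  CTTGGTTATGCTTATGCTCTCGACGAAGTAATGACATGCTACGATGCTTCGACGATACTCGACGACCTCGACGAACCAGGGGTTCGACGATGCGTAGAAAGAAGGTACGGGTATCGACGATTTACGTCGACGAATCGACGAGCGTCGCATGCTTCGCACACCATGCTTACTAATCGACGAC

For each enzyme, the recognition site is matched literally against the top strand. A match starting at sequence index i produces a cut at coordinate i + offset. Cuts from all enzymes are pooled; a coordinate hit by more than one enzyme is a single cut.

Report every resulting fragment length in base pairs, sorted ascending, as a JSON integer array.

Scan for sites:
  AzqIV (ATGCT, off=5): starts [7, 13, 35, 43, 148, 162] → cuts [12, 18, 40, 48, 153, 167]
  TgoV (TCGACGA, off=1): starts [19, 48, 58, 67, 83, 113, 126, 134, 173] → cuts [20, 49, 59, 68, 84, 114, 127, 135, 174]
  MvoV (GGGT, off=2): starts [79, 108] → cuts [81, 110]

All cut coordinates (distinct, sorted): [12, 18, 20, 40, 48, 49, 59, 68, 81, 84, 110, 114, 127, 135, 153, 167, 174]

Fragment lengths:
  12→18: 6 bp
  18→20: 2 bp
  20→40: 20 bp
  40→48: 8 bp
  48→49: 1 bp
  49→59: 10 bp
  59→68: 9 bp
  68→81: 13 bp
  81→84: 3 bp
  84→110: 26 bp
  110→114: 4 bp
  114→127: 13 bp
  127→135: 8 bp
  135→153: 18 bp
  153→167: 14 bp
  167→174: 7 bp
  174→12 (wrap): 181-174+12 = 19 bp

[1,2,3,4,6,7,8,8,9,10,13,13,14,18,19,20,26]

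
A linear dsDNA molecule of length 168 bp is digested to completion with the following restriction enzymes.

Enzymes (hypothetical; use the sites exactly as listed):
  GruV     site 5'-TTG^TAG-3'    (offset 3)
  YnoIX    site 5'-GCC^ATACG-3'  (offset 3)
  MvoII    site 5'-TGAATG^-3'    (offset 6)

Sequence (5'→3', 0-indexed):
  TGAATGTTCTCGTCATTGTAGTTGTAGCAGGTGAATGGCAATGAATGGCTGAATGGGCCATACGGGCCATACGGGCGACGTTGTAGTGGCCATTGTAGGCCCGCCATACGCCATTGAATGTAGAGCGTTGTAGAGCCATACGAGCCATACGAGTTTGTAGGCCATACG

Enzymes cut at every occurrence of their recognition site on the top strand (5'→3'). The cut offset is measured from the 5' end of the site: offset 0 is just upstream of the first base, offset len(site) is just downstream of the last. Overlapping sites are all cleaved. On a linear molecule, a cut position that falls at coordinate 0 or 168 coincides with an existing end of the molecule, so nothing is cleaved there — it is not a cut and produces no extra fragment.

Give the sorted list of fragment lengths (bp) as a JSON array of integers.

[4,5,6,6,6,7,8,9,9,10,10,10,11,12,12,13,15,15]

Site scan:
  GruV (TTGTAG, off=3): starts [15, 21, 80, 92, 127, 154] → cuts [18, 24, 83, 95, 130, 157]
  YnoIX (GCCATACG, off=3): starts [56, 65, 102, 134, 143, 160] → cuts [59, 68, 105, 137, 146, 163]
  MvoII (TGAATG, off=6): starts [0, 31, 41, 49, 114] → cuts [6, 37, 47, 55, 120]

All cut coordinates (distinct, sorted): [6, 18, 24, 37, 47, 55, 59, 68, 83, 95, 105, 120, 130, 137, 146, 157, 163]

Fragments:
  [0,6): 6 bp
  [6,18): 12 bp
  [18,24): 6 bp
  [24,37): 13 bp
  [37,47): 10 bp
  [47,55): 8 bp
  [55,59): 4 bp
  [59,68): 9 bp
  [68,83): 15 bp
  [83,95): 12 bp
  [95,105): 10 bp
  [105,120): 15 bp
  [120,130): 10 bp
  [130,137): 7 bp
  [137,146): 9 bp
  [146,157): 11 bp
  [157,163): 6 bp
  [163,168): 5 bp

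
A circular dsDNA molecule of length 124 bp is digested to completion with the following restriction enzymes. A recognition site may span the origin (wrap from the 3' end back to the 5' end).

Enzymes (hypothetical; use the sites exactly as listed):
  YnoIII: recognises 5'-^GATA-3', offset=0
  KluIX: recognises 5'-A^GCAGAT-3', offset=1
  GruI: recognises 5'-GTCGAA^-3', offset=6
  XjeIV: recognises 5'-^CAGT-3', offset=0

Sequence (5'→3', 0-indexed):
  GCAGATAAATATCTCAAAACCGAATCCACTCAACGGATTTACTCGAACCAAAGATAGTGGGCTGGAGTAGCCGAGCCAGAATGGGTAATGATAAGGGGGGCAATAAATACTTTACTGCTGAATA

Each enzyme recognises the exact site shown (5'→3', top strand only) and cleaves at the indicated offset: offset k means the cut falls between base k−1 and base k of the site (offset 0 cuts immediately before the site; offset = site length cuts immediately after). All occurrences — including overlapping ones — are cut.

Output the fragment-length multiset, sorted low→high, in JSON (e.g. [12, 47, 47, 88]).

[3,35,37,49]

Per-enzyme occurrences:
  YnoIII (GATA, off=0): starts [3, 52, 89] → cuts [3, 52, 89]
  KluIX (AGCAGAT, off=1): starts [123] → cuts [0]
  GruI (GTCGAA, off=6): no sites
  XjeIV (CAGT, off=0): no sites

All cut coordinates (distinct, sorted): [0, 3, 52, 89]

Fragments:
  0→3: 3 bp
  3→52: 49 bp
  52→89: 37 bp
  89→0 (wrap): 124-89+0 = 35 bp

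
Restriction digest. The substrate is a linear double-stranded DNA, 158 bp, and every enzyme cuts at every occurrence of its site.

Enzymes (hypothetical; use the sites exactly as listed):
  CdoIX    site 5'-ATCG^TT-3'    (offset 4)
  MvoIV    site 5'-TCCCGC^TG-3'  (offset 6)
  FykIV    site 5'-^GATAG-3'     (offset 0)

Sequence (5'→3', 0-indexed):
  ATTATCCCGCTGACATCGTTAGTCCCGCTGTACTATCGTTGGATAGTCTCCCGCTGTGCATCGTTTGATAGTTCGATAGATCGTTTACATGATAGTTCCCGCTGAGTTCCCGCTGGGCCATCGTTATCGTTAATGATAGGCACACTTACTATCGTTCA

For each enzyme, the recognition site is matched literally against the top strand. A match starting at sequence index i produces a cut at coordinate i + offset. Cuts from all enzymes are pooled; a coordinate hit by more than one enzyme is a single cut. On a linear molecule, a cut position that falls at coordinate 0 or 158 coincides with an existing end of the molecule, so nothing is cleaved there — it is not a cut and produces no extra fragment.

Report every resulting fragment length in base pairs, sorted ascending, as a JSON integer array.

Per-enzyme occurrences:
  CdoIX ATCGTT/4: at [14, 34, 59, 79, 119, 125, 150] ⇒ [18, 38, 63, 83, 123, 129, 154]
  MvoIV TCCCGCTG/6: at [4, 22, 48, 96, 107] ⇒ [10, 28, 54, 102, 113]
  FykIV GATAG/0: at [41, 66, 74, 90, 134] ⇒ [41, 66, 74, 90, 134]

All cut coordinates (distinct, sorted): [10, 18, 28, 38, 41, 54, 63, 66, 74, 83, 90, 102, 113, 123, 129, 134, 154]

Fragments:
  [0,10): 10 bp
  [10,18): 8 bp
  [18,28): 10 bp
  [28,38): 10 bp
  [38,41): 3 bp
  [41,54): 13 bp
  [54,63): 9 bp
  [63,66): 3 bp
  [66,74): 8 bp
  [74,83): 9 bp
  [83,90): 7 bp
  [90,102): 12 bp
  [102,113): 11 bp
  [113,123): 10 bp
  [123,129): 6 bp
  [129,134): 5 bp
  [134,154): 20 bp
  [154,158): 4 bp

[3,3,4,5,6,7,8,8,9,9,10,10,10,10,11,12,13,20]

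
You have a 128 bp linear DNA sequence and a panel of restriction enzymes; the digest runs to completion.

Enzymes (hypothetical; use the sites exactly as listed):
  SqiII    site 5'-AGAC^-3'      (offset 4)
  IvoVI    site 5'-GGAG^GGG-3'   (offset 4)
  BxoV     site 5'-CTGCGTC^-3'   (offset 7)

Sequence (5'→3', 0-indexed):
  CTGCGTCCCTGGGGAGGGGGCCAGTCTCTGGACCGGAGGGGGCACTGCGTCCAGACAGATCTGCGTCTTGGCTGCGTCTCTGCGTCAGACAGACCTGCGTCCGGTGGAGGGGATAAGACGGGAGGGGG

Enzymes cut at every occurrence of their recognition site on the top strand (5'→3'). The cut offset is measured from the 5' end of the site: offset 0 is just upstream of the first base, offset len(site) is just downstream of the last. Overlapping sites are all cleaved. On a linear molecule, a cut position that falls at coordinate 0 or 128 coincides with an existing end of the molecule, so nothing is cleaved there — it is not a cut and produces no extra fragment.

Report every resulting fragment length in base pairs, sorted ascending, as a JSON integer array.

Site scan:
  SqiII (AGAC, off=4): starts [52, 86, 90, 115] → cuts [56, 90, 94, 119]
  IvoVI (GGAGGGG, off=4): starts [12, 34, 105, 120] → cuts [16, 38, 109, 124]
  BxoV (CTGCGTC, off=7): starts [0, 44, 60, 71, 79, 94] → cuts [7, 51, 67, 78, 86, 101]

All cut coordinates (distinct, sorted): [7, 16, 38, 51, 56, 67, 78, 86, 90, 94, 101, 109, 119, 124]

Fragment lengths:
  [0,7): 7 bp
  [7,16): 9 bp
  [16,38): 22 bp
  [38,51): 13 bp
  [51,56): 5 bp
  [56,67): 11 bp
  [67,78): 11 bp
  [78,86): 8 bp
  [86,90): 4 bp
  [90,94): 4 bp
  [94,101): 7 bp
  [101,109): 8 bp
  [109,119): 10 bp
  [119,124): 5 bp
  [124,128): 4 bp

[4,4,4,5,5,7,7,8,8,9,10,11,11,13,22]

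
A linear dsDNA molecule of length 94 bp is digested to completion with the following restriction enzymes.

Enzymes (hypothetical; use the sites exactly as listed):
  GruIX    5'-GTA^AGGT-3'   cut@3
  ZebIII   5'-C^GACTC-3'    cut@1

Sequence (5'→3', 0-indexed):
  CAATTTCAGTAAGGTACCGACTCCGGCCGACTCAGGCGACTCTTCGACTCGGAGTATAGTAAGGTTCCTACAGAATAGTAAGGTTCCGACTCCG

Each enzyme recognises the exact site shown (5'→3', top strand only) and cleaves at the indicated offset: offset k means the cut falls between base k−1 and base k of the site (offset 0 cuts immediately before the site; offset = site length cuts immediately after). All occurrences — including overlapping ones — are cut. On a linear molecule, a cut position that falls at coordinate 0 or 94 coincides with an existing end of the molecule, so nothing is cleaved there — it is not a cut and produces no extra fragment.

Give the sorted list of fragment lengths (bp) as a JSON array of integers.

[7,7,7,8,9,10,11,16,19]

Scan for sites:
  GruIX (GTAAGGT, off=3): starts [8, 58, 77] → cuts [11, 61, 80]
  ZebIII (CGACTC, off=1): starts [17, 27, 36, 44, 86] → cuts [18, 28, 37, 45, 87]

All cut coordinates (distinct, sorted): [11, 18, 28, 37, 45, 61, 80, 87]

Fragment lengths:
  [0,11): 11 bp
  [11,18): 7 bp
  [18,28): 10 bp
  [28,37): 9 bp
  [37,45): 8 bp
  [45,61): 16 bp
  [61,80): 19 bp
  [80,87): 7 bp
  [87,94): 7 bp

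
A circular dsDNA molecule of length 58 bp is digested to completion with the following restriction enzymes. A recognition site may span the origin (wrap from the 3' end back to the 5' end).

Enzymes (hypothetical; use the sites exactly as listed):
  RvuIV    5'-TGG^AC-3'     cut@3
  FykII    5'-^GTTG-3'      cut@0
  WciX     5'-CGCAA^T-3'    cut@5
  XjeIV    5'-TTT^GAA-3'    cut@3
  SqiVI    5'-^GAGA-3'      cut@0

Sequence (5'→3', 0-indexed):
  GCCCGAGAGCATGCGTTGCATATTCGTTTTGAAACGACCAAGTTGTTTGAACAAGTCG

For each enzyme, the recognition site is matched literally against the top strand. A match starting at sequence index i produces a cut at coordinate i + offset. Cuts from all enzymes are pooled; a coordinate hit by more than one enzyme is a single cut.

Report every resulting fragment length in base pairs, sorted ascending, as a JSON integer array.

[7,10,11,14,16]

Site scan:
  RvuIV (TGGAC, off=3): no sites
  FykII GTTG/0: at [14, 41] ⇒ [14, 41]
  WciX (CGCAAT, off=5): no sites
  XjeIV TTTGAA/3: at [27, 45] ⇒ [30, 48]
  SqiVI GAGA/0: at [4] ⇒ [4]

All cut coordinates (distinct, sorted): [4, 14, 30, 41, 48]

Fragments:
  4→14: 10 bp
  14→30: 16 bp
  30→41: 11 bp
  41→48: 7 bp
  48→4 (wrap): 58-48+4 = 14 bp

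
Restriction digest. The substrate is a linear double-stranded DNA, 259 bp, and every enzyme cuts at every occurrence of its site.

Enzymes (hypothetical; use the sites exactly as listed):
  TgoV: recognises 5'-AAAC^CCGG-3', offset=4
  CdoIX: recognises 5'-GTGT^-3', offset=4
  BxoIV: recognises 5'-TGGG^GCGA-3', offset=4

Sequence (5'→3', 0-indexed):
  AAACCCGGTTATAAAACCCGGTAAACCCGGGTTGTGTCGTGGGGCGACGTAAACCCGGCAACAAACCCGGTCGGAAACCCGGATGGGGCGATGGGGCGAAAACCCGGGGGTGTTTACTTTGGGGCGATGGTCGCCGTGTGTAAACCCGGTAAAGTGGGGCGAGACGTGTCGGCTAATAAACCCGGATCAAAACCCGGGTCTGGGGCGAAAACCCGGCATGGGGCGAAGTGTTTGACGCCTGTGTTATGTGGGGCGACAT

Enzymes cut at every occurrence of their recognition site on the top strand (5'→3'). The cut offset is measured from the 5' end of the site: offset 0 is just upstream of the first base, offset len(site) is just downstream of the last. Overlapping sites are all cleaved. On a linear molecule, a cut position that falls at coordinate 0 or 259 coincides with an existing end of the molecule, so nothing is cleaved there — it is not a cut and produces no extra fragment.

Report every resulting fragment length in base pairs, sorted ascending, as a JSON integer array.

Per-enzyme occurrences:
  TgoV (AAACCCGG, off=4): starts [0, 13, 22, 50, 62, 74, 99, 141, 177, 189, 208] → cuts [4, 17, 26, 54, 66, 78, 103, 145, 181, 193, 212]
  CdoIX (GTGT, off=4): starts [33, 109, 135, 137, 165, 227, 240] → cuts [37, 113, 139, 141, 169, 231, 244]
  BxoIV (TGGGGCGA, off=4): starts [39, 83, 91, 119, 154, 200, 218, 248] → cuts [43, 87, 95, 123, 158, 204, 222, 252]

Pooled cuts: [4, 17, 26, 37, 43, 54, 66, 78, 87, 95, 103, 113, 123, 139, 141, 145, 158, 169, 181, 193, 204, 212, 222, 231, 244, 252]

Fragments:
  [0,4): 4 bp
  [4,17): 13 bp
  [17,26): 9 bp
  [26,37): 11 bp
  [37,43): 6 bp
  [43,54): 11 bp
  [54,66): 12 bp
  [66,78): 12 bp
  [78,87): 9 bp
  [87,95): 8 bp
  [95,103): 8 bp
  [103,113): 10 bp
  [113,123): 10 bp
  [123,139): 16 bp
  [139,141): 2 bp
  [141,145): 4 bp
  [145,158): 13 bp
  [158,169): 11 bp
  [169,181): 12 bp
  [181,193): 12 bp
  [193,204): 11 bp
  [204,212): 8 bp
  [212,222): 10 bp
  [222,231): 9 bp
  [231,244): 13 bp
  [244,252): 8 bp
  [252,259): 7 bp

[2,4,4,6,7,8,8,8,8,9,9,9,10,10,10,11,11,11,11,12,12,12,12,13,13,13,16]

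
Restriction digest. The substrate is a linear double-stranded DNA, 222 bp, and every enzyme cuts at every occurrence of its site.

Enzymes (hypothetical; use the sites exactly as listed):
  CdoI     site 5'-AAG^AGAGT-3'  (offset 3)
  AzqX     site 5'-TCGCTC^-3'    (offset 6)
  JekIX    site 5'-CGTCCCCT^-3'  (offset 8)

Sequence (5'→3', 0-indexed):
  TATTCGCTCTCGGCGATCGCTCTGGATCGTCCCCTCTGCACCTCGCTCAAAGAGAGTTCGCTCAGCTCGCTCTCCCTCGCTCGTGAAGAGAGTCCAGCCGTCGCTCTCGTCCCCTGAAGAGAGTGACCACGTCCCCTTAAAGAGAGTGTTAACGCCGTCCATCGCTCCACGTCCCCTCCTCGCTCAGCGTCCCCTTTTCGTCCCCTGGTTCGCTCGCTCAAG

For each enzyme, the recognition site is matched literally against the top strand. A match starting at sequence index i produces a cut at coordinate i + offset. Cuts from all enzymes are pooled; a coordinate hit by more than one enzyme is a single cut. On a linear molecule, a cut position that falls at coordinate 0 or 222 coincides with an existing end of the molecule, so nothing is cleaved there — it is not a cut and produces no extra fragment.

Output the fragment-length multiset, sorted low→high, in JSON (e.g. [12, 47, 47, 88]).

[3,4,4,4,5,6,8,9,9,9,9,10,10,10,11,11,13,13,13,18,18,25]

Scan for sites:
  CdoI AAGAGAGT/3: at [49, 85, 116, 139] ⇒ [52, 88, 119, 142]
  AzqX TCGCTC/6: at [3, 16, 42, 57, 66, 76, 100, 161, 179, 209, 213] ⇒ [9, 22, 48, 63, 72, 82, 106, 167, 185, 215, 219]
  JekIX CGTCCCCT/8: at [27, 107, 129, 169, 187, 198] ⇒ [35, 115, 137, 177, 195, 206]

All cut coordinates (distinct, sorted): [9, 22, 35, 48, 52, 63, 72, 82, 88, 106, 115, 119, 137, 142, 167, 177, 185, 195, 206, 215, 219]

Fragments:
  [0,9): 9 bp
  [9,22): 13 bp
  [22,35): 13 bp
  [35,48): 13 bp
  [48,52): 4 bp
  [52,63): 11 bp
  [63,72): 9 bp
  [72,82): 10 bp
  [82,88): 6 bp
  [88,106): 18 bp
  [106,115): 9 bp
  [115,119): 4 bp
  [119,137): 18 bp
  [137,142): 5 bp
  [142,167): 25 bp
  [167,177): 10 bp
  [177,185): 8 bp
  [185,195): 10 bp
  [195,206): 11 bp
  [206,215): 9 bp
  [215,219): 4 bp
  [219,222): 3 bp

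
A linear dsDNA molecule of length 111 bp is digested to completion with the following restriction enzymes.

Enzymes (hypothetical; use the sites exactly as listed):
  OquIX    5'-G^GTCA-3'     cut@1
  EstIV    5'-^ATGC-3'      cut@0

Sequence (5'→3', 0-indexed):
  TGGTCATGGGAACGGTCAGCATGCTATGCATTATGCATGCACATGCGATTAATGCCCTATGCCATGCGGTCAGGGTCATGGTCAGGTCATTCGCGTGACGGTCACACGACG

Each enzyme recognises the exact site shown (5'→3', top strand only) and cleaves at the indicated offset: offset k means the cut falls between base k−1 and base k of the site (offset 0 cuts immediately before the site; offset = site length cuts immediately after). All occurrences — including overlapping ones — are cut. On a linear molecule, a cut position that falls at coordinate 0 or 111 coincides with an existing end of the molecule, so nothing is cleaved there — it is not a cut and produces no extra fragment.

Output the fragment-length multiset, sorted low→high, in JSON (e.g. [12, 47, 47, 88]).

[2,4,5,5,5,5,6,6,6,6,7,7,9,11,12,15]

Scan for sites:
  OquIX GGTCA/1: at [1, 13, 67, 73, 79, 84, 99] ⇒ [2, 14, 68, 74, 80, 85, 100]
  EstIV ATGC/0: at [20, 25, 32, 36, 42, 51, 58, 63] ⇒ [20, 25, 32, 36, 42, 51, 58, 63]

All cut coordinates (distinct, sorted): [2, 14, 20, 25, 32, 36, 42, 51, 58, 63, 68, 74, 80, 85, 100]

Fragments:
  [0,2): 2 bp
  [2,14): 12 bp
  [14,20): 6 bp
  [20,25): 5 bp
  [25,32): 7 bp
  [32,36): 4 bp
  [36,42): 6 bp
  [42,51): 9 bp
  [51,58): 7 bp
  [58,63): 5 bp
  [63,68): 5 bp
  [68,74): 6 bp
  [74,80): 6 bp
  [80,85): 5 bp
  [85,100): 15 bp
  [100,111): 11 bp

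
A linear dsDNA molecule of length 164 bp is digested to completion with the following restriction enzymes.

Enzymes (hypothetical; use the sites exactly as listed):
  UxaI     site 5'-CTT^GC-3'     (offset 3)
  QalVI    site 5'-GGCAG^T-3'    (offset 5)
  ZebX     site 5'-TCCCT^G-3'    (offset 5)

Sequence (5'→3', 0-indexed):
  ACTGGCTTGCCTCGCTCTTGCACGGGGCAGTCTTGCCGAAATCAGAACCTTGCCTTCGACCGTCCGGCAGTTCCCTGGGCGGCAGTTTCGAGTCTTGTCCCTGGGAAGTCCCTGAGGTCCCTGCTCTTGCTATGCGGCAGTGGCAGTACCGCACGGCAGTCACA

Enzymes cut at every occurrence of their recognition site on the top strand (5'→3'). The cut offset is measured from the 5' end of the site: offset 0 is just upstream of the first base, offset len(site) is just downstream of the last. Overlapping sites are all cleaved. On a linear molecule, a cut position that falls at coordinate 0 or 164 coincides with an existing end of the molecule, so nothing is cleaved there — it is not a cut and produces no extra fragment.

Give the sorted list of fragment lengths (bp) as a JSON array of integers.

Per-enzyme occurrences:
  UxaI (CTTGC, off=3): starts [5, 16, 31, 48, 125] → cuts [8, 19, 34, 51, 128]
  QalVI (GGCAGT, off=5): starts [25, 65, 80, 135, 141, 154] → cuts [30, 70, 85, 140, 146, 159]
  ZebX (TCCCTG, off=5): starts [71, 97, 108, 117] → cuts [76, 102, 113, 122]

All cut coordinates (distinct, sorted): [8, 19, 30, 34, 51, 70, 76, 85, 102, 113, 122, 128, 140, 146, 159]

Fragments:
  [0,8): 8 bp
  [8,19): 11 bp
  [19,30): 11 bp
  [30,34): 4 bp
  [34,51): 17 bp
  [51,70): 19 bp
  [70,76): 6 bp
  [76,85): 9 bp
  [85,102): 17 bp
  [102,113): 11 bp
  [113,122): 9 bp
  [122,128): 6 bp
  [128,140): 12 bp
  [140,146): 6 bp
  [146,159): 13 bp
  [159,164): 5 bp

[4,5,6,6,6,8,9,9,11,11,11,12,13,17,17,19]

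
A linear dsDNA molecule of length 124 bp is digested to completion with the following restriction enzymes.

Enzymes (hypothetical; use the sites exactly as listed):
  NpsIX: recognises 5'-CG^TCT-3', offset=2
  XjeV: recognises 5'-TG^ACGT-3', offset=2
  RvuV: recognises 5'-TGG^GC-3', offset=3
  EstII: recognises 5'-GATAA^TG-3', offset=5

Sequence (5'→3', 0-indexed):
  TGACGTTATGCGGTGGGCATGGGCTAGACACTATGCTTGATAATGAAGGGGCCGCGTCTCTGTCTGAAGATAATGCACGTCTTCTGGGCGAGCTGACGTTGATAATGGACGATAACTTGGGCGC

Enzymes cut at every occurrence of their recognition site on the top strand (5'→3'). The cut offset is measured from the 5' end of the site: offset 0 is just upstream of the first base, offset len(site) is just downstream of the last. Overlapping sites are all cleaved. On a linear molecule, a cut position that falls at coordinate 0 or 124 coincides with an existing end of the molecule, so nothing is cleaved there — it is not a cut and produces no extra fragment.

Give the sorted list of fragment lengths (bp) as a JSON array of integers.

[2,4,6,6,8,8,10,13,14,15,17,21]

Scan for sites:
  NpsIX CGTCT/2: at [54, 77] ⇒ [56, 79]
  XjeV TGACGT/2: at [0, 93] ⇒ [2, 95]
  RvuV TGGGC/3: at [13, 19, 84, 117] ⇒ [16, 22, 87, 120]
  EstII GATAATG/5: at [38, 68, 100] ⇒ [43, 73, 105]

Pooled cuts: [2, 16, 22, 43, 56, 73, 79, 87, 95, 105, 120]

Fragments:
  [0,2): 2 bp
  [2,16): 14 bp
  [16,22): 6 bp
  [22,43): 21 bp
  [43,56): 13 bp
  [56,73): 17 bp
  [73,79): 6 bp
  [79,87): 8 bp
  [87,95): 8 bp
  [95,105): 10 bp
  [105,120): 15 bp
  [120,124): 4 bp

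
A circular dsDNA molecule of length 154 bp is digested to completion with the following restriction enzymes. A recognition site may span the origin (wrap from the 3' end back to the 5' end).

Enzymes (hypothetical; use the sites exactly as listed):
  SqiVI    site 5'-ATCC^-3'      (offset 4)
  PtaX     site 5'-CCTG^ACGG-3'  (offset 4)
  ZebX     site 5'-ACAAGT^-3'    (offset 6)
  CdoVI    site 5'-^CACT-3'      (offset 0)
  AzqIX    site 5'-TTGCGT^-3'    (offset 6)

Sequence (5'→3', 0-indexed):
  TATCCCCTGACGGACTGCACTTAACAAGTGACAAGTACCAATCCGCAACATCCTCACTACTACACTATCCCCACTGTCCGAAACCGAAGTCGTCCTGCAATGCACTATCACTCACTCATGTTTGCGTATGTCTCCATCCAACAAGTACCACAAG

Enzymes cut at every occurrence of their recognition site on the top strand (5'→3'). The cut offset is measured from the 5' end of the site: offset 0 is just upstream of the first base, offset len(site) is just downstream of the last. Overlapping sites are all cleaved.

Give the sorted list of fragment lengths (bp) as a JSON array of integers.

[1,1,4,4,4,6,7,7,8,8,8,8,9,9,12,12,15,31]

Per-enzyme occurrences:
  SqiVI (ATCC, off=4): starts [1, 40, 49, 66, 135] → cuts [5, 44, 53, 70, 139]
  PtaX (CCTGACGG, off=4): starts [5] → cuts [9]
  ZebX (ACAAGT, off=6): starts [23, 30, 140, 149] → cuts [1, 29, 36, 146]
  CdoVI (CACT, off=0): starts [17, 54, 62, 71, 102, 108, 112] → cuts [17, 54, 62, 71, 102, 108, 112]
  AzqIX (TTGCGT, off=6): starts [121] → cuts [127]

Pooled cuts: [1, 5, 9, 17, 29, 36, 44, 53, 54, 62, 70, 71, 102, 108, 112, 127, 139, 146]

Fragments:
  1→5: 4 bp
  5→9: 4 bp
  9→17: 8 bp
  17→29: 12 bp
  29→36: 7 bp
  36→44: 8 bp
  44→53: 9 bp
  53→54: 1 bp
  54→62: 8 bp
  62→70: 8 bp
  70→71: 1 bp
  71→102: 31 bp
  102→108: 6 bp
  108→112: 4 bp
  112→127: 15 bp
  127→139: 12 bp
  139→146: 7 bp
  146→1 (wrap): 154-146+1 = 9 bp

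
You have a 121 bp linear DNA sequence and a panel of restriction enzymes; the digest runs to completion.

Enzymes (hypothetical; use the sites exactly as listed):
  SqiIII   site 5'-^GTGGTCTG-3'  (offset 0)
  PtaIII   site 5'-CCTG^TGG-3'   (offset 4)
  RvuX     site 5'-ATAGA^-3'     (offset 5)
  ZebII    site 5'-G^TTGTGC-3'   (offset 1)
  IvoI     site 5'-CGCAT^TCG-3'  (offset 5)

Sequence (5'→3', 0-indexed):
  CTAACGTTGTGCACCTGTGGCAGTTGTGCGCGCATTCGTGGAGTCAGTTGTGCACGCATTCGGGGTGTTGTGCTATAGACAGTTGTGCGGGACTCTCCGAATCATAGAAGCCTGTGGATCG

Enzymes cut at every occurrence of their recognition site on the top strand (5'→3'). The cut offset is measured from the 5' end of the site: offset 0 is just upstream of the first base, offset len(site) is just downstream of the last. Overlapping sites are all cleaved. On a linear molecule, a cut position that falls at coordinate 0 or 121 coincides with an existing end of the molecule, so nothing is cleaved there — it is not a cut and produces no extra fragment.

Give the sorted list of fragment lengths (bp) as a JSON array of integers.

[3,6,6,6,7,8,11,12,12,12,12,26]

Scan for sites:
  SqiIII (GTGGTCTG, off=0): no sites
  PtaIII CCTGTGG/4: at [13, 110] ⇒ [17, 114]
  RvuX ATAGA/5: at [74, 103] ⇒ [79, 108]
  ZebII GTTGTGC/1: at [5, 22, 46, 66, 81] ⇒ [6, 23, 47, 67, 82]
  IvoI CGCATTCG/5: at [30, 54] ⇒ [35, 59]

Pooled cuts: [6, 17, 23, 35, 47, 59, 67, 79, 82, 108, 114]

Fragments:
  [0,6): 6 bp
  [6,17): 11 bp
  [17,23): 6 bp
  [23,35): 12 bp
  [35,47): 12 bp
  [47,59): 12 bp
  [59,67): 8 bp
  [67,79): 12 bp
  [79,82): 3 bp
  [82,108): 26 bp
  [108,114): 6 bp
  [114,121): 7 bp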